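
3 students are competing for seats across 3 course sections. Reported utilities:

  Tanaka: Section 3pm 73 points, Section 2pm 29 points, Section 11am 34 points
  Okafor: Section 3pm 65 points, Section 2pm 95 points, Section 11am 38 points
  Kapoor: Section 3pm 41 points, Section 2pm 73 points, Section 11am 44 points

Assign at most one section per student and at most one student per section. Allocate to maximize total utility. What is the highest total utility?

Maximum total: 212 points

Treat this as an assignment problem: match each student to one section.
Optimal: Tanaka→Section 3pm (73 points), Okafor→Section 2pm (95 points), Kapoor→Section 11am (44 points) — total 73+95+44 = 212 points.
Next-best assignment: Tanaka→Section 3pm, Okafor→Section 11am, Kapoor→Section 2pm = 184 points.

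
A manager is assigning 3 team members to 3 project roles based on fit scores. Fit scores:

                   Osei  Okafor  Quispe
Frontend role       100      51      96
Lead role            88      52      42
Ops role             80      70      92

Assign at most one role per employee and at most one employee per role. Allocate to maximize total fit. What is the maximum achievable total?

Maximum total: 254 pts

Optimal: Osei→Lead role (88 pts), Okafor→Ops role (70 pts), Quispe→Frontend role (96 pts) — total 88+70+96 = 254 pts.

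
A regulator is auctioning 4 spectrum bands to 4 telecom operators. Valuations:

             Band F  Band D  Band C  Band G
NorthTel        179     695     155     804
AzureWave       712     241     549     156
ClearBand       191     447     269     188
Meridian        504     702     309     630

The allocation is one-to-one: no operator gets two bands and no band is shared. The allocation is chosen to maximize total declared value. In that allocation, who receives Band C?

Treat this as an assignment problem: match each operator to one band.
Optimal: NorthTel→Band G ($804M), AzureWave→Band F ($712M), ClearBand→Band C ($269M), Meridian→Band D ($702M) — total 804+712+269+702 = $2487M.
Row-greedy (each operator in turn takes its best remaining band) gives $2272M, worse by 215.
Swapping NorthTel↔ClearBand (NorthTel→Band C $155M, ClearBand→Band G $188M) loses 730.
ClearBand's own top band is Band D ($447M), but forcing ClearBand→Band D and reassigning the rest optimally gives only $2304M — worse by 183.

ClearBand receives Band C.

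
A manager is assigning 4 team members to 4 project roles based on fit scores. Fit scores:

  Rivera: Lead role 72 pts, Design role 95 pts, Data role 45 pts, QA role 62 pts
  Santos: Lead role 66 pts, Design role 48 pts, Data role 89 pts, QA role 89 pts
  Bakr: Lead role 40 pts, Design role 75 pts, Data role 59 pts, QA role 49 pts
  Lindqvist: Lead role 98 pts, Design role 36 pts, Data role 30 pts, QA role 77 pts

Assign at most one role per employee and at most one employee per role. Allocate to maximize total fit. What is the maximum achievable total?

Maximum total: 341 pts

This is the linear assignment problem.
Optimal: Rivera→Design role (95 pts), Santos→QA role (89 pts), Bakr→Data role (59 pts), Lindqvist→Lead role (98 pts) — total 95+89+59+98 = 341 pts.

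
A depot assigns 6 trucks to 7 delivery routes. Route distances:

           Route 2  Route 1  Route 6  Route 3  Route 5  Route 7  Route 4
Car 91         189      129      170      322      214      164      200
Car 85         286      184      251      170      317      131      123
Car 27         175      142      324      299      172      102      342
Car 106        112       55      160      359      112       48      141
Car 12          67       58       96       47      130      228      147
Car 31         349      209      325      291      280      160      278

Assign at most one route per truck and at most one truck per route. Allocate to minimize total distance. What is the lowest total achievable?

Min total: 727 km

Optimal: Car 91→Route 6 (170 km), Car 85→Route 4 (123 km), Car 27→Route 5 (172 km), Car 106→Route 1 (55 km), Car 12→Route 3 (47 km), Car 31→Route 7 (160 km) — total 170+123+172+55+47+160 = 727 km.
Min-entry greedy (repeatedly take the single cheapest remaining cell) gives 844 km, worse by 117.
No other one-to-one assignment undercuts 727 km.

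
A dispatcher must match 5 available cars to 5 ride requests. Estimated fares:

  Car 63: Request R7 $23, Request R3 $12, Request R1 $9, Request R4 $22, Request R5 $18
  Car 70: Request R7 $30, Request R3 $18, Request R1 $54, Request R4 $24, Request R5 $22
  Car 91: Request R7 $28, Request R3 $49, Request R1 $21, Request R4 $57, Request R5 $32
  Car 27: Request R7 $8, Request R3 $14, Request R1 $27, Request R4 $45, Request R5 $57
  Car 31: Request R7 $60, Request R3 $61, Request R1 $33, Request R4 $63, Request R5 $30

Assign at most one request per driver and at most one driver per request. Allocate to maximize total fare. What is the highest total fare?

Optimal: Car 63→Request R7 ($23), Car 70→Request R1 ($54), Car 91→Request R4 ($57), Car 27→Request R5 ($57), Car 31→Request R3 ($61) — total 23+54+57+57+61 = $252.
Max-entry greedy (repeatedly take the single best remaining cell) gives $246, worse by 6.
Swapping Car 27↔Car 31 (Car 27→Request R3 $14, Car 31→Request R5 $30) loses 74.

Max total: $252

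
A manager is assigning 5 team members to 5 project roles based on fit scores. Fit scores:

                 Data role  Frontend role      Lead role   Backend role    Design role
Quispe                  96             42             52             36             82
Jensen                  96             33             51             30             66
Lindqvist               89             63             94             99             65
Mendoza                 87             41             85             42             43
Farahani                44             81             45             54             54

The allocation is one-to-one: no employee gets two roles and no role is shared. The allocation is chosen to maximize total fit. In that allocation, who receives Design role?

Optimal: Quispe→Design role (82 pts), Jensen→Data role (96 pts), Lindqvist→Backend role (99 pts), Mendoza→Lead role (85 pts), Farahani→Frontend role (81 pts) — total 82+96+99+85+81 = 443 pts.
Column-greedy (each role in turn goes to its best remaining employee) gives 379 pts, worse by 64.
Swapping Mendoza↔Quispe (Mendoza→Design role 43 pts, Quispe→Lead role 52 pts) loses 72.
Checked against all permutations: 443 pts is optimal.
Quispe's own top role is Data role (96 pts), but forcing Quispe→Data role and reassigning the rest optimally gives only 427 pts — worse by 16.

Quispe receives Design role.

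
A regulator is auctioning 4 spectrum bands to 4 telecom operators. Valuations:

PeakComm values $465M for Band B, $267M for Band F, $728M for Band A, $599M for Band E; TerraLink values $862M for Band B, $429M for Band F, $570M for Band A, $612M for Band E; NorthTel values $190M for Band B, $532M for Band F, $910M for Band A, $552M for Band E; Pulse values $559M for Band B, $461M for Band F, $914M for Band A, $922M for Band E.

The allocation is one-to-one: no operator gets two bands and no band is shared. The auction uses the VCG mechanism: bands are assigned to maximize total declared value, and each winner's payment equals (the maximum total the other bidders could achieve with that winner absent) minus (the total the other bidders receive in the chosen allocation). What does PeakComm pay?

Efficient allocation: PeakComm→Band A ($728M), TerraLink→Band B ($862M), NorthTel→Band F ($532M), Pulse→Band E ($922M); total welfare W = $3044M.
PeakComm receives Band A at value $728M, so the others get W − 728 = $2316M.
Without PeakComm: best allocation of the remaining 3 bidders over all 4 bands is TerraLink→Band B ($862M), NorthTel→Band A ($910M), Pulse→Band E ($922M), total $2694M.
VCG payment = (others' best without PeakComm) − (others' welfare with PeakComm) = 2694 − 2316 = $378M.

PeakComm pays $378M.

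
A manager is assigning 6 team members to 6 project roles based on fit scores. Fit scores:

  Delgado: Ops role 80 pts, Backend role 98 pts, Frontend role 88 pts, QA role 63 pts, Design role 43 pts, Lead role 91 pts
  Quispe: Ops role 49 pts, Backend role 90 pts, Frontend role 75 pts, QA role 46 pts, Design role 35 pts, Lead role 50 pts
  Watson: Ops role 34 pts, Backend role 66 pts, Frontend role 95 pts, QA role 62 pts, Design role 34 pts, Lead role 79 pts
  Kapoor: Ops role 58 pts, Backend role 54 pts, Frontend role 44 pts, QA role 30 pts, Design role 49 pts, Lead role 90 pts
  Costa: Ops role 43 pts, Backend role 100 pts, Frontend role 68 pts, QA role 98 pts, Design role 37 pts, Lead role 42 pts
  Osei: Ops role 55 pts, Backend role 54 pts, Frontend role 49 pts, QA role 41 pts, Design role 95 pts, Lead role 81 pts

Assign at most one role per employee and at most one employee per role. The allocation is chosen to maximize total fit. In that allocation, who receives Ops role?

Delgado receives Ops role.

Optimal: Delgado→Ops role (80 pts), Quispe→Backend role (90 pts), Watson→Frontend role (95 pts), Kapoor→Lead role (90 pts), Costa→QA role (98 pts), Osei→Design role (95 pts) — total 80+90+95+90+98+95 = 548 pts.
Column-greedy (each role in turn goes to its best remaining employee) gives 506 pts, worse by 42.
Swapping Costa↔Watson (Costa→Frontend role 68 pts, Watson→QA role 62 pts) loses 63.
Every other assignment is strictly worse.
Delgado's own top role is Backend role (98 pts), but forcing Delgado→Backend role and reassigning the rest optimally gives only 525 pts — worse by 23.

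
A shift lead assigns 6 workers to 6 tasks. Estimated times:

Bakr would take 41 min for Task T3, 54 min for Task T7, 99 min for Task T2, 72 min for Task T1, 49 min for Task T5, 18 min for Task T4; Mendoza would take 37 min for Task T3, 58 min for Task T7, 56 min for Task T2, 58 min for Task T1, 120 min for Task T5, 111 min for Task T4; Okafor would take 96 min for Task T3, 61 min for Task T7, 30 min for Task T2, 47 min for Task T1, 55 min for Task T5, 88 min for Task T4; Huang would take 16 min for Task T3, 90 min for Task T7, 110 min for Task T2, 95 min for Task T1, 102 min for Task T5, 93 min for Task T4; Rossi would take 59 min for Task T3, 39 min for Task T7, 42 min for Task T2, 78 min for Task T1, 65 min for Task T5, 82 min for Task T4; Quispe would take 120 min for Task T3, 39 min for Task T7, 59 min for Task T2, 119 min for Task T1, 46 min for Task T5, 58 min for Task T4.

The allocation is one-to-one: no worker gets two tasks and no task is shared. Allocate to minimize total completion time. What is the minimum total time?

Minimum total: 207 min

This is the linear assignment problem.
Optimal: Bakr→Task T4 (18 min), Mendoza→Task T1 (58 min), Okafor→Task T2 (30 min), Huang→Task T3 (16 min), Rossi→Task T7 (39 min), Quispe→Task T5 (46 min) — total 18+58+30+16+39+46 = 207 min.
Row-greedy (each worker in turn takes its cheapest remaining task) gives 359 min, worse by 152.
Swapping Rossi↔Bakr (Rossi→Task T4 82 min, Bakr→Task T7 54 min) adds 79.
Checked against all permutations: 207 min is optimal.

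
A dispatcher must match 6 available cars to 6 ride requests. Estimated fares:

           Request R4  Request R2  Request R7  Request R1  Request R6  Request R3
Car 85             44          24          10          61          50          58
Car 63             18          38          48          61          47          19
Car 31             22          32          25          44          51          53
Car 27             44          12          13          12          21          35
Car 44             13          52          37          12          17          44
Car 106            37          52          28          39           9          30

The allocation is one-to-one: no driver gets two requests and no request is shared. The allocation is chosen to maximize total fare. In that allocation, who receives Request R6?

Optimal: Car 85→Request R3 ($58), Car 63→Request R1 ($61), Car 31→Request R6 ($51), Car 27→Request R4 ($44), Car 44→Request R7 ($37), Car 106→Request R2 ($52) — total 58+61+51+44+37+52 = $303.
Max-entry greedy (repeatedly take the single best remaining cell) gives $267, worse by 36.
Swapping Car 44↔Car 63 (Car 44→Request R1 $12, Car 63→Request R7 $48) loses 38.
No other one-to-one assignment exceeds $303.
Car 31's own top request is Request R3 ($53), but forcing Car 31→Request R3 and reassigning the rest optimally gives only $297 — worse by 6.

Car 31 receives Request R6.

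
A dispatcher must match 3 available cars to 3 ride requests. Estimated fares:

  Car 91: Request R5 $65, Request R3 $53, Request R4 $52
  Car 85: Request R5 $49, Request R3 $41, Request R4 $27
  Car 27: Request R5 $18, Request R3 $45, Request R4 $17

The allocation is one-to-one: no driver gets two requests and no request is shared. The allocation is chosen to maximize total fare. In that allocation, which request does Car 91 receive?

Optimal: Car 91→Request R4 ($52), Car 85→Request R5 ($49), Car 27→Request R3 ($45) — total 52+49+45 = $146.
Row-greedy (each driver in turn takes its best remaining request) gives $123, worse by 23.
Next-best assignment: Car 91→Request R5, Car 85→Request R4, Car 27→Request R3 = $137.
Swapping Car 27↔Car 85 (Car 27→Request R5 $18, Car 85→Request R3 $41) loses 35.
Every other assignment is strictly worse.
Car 91's own top request is Request R5 ($65), but forcing Car 91→Request R5 and reassigning the rest optimally gives only $137 — worse by 9.

Car 91 receives Request R4.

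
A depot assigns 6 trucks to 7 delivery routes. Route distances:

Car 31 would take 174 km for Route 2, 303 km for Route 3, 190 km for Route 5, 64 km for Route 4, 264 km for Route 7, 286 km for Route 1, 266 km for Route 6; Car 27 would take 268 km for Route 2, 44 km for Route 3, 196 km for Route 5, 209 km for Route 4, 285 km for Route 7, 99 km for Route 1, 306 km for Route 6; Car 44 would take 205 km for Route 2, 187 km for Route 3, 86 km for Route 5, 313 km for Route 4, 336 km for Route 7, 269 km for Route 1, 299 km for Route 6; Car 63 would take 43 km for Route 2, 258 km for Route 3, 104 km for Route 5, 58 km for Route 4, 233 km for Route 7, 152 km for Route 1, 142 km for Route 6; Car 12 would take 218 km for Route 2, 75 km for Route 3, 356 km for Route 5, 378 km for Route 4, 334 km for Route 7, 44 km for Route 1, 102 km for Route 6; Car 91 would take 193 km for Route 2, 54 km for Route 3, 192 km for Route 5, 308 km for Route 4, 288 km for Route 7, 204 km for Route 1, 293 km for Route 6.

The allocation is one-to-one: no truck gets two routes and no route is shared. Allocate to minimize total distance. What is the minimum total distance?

Optimal: Car 31→Route 4 (64 km), Car 27→Route 1 (99 km), Car 44→Route 5 (86 km), Car 63→Route 2 (43 km), Car 12→Route 6 (102 km), Car 91→Route 3 (54 km) — total 64+99+86+43+102+54 = 448 km.
Row-greedy (each truck in turn takes its cheapest remaining route) gives 569 km, worse by 121.
Next-best assignment: Car 31→Route 4, Car 27→Route 3, Car 44→Route 5, Car 63→Route 2, Car 12→Route 6, Car 91→Route 1 = 543 km.

Minimum total: 448 km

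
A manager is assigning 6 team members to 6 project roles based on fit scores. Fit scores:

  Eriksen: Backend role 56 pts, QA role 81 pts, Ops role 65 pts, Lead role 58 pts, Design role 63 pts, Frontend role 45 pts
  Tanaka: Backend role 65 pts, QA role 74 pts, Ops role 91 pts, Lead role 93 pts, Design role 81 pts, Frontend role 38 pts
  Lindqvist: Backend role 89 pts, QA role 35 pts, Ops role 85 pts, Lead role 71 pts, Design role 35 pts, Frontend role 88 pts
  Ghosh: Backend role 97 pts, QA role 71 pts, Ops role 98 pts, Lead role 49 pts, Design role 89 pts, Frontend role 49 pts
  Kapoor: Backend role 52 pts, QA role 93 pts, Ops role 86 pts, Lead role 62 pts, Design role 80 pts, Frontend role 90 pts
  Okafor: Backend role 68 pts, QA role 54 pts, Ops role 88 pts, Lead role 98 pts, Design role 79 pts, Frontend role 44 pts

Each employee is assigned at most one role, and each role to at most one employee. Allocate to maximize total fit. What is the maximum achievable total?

Optimal: Eriksen→QA role (81 pts), Tanaka→Ops role (91 pts), Lindqvist→Backend role (89 pts), Ghosh→Design role (89 pts), Kapoor→Frontend role (90 pts), Okafor→Lead role (98 pts) — total 81+91+89+89+90+98 = 538 pts.

Maximum total: 538 pts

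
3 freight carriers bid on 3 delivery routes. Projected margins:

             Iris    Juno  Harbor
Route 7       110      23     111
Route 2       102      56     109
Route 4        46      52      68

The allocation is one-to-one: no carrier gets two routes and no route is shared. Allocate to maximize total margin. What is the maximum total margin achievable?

Optimal: Iris→Route 7 ($110k), Juno→Route 4 ($52k), Harbor→Route 2 ($109k) — total 110+52+109 = $271k.
Row-greedy (each carrier in turn takes its best remaining route) gives $234k, worse by 37.
Next-best assignment: Iris→Route 2, Juno→Route 4, Harbor→Route 7 = $265k.

Max total: $271k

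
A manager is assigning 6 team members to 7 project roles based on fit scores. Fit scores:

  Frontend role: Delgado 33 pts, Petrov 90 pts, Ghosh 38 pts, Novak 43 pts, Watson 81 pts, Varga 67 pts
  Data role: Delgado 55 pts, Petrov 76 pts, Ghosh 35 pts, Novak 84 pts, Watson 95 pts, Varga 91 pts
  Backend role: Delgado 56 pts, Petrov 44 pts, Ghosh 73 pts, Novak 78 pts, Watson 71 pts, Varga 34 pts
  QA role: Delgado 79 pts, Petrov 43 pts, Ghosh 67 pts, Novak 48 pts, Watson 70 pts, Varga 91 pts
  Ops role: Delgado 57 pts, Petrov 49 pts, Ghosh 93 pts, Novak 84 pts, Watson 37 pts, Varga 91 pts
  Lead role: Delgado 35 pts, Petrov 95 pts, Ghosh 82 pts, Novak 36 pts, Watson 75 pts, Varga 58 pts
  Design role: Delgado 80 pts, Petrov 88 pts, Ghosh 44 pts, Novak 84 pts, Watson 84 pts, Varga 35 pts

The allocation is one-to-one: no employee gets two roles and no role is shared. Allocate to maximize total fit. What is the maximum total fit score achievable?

Treat this as an assignment problem: match each employee to one role.
Optimal: Delgado→Design role (80 pts), Petrov→Lead role (95 pts), Ghosh→Ops role (93 pts), Novak→Backend role (78 pts), Watson→Data role (95 pts), Varga→QA role (91 pts) — total 80+95+93+78+95+91 = 532 pts.
Column-greedy (each role in turn goes to its best remaining employee) gives 482 pts, worse by 50.
Every other assignment is strictly worse.

Maximum total: 532 pts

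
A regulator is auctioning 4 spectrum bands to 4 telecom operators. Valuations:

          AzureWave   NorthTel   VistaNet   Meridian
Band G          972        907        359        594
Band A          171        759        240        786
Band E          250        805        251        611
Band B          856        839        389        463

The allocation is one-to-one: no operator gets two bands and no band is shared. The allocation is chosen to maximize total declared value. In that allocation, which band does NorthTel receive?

Optimal: AzureWave→Band G ($972M), NorthTel→Band E ($805M), VistaNet→Band B ($389M), Meridian→Band A ($786M) — total 972+805+389+786 = $2952M.
NorthTel's own top band is Band G ($907M), but forcing NorthTel→Band G and reassigning the rest optimally gives only $2800M — worse by 152.

NorthTel receives Band E.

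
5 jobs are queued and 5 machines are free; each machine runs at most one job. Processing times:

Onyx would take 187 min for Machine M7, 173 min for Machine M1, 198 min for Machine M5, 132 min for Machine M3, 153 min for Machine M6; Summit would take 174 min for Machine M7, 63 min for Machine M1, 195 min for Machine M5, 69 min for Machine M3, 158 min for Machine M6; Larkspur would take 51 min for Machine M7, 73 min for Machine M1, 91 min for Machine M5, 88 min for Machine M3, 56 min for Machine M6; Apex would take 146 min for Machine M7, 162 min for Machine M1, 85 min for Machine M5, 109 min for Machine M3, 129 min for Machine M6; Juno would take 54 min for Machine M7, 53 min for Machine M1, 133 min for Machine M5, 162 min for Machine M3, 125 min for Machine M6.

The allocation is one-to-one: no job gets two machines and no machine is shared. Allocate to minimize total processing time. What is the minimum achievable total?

Optimal: Onyx→Machine M3 (132 min), Summit→Machine M1 (63 min), Larkspur→Machine M6 (56 min), Apex→Machine M5 (85 min), Juno→Machine M7 (54 min) — total 132+63+56+85+54 = 390 min.
Column-greedy (each machine in turn goes to its cheapest remaining job) gives 411 min, worse by 21.
Next-best assignment: Onyx→Machine M6, Summit→Machine M3, Larkspur→Machine M7, Apex→Machine M5, Juno→Machine M1 = 411 min.
No other one-to-one assignment undercuts 390 min.

Minimum total: 390 min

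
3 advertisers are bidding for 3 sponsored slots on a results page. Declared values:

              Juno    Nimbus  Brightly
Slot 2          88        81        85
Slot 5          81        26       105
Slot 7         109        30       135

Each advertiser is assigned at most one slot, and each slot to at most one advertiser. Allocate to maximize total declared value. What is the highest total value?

Max total: $297

This is the linear assignment problem.
Optimal: Juno→Slot 5 ($81), Nimbus→Slot 2 ($81), Brightly→Slot 7 ($135) — total 81+81+135 = $297.
Column-greedy (each slot in turn goes to its best remaining advertiser) gives $223, worse by 74.
Swapping Juno↔Nimbus (Juno→Slot 2 $88, Nimbus→Slot 5 $26) loses 48.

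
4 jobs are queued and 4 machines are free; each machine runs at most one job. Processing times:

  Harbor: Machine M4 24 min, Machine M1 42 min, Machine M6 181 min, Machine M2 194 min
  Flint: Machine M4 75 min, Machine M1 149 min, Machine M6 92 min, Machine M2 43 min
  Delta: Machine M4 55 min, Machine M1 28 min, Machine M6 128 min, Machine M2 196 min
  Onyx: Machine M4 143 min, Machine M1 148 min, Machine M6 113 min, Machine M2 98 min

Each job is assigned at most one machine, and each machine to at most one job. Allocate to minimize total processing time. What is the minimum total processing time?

Minimum total: 208 min

Optimal: Harbor→Machine M4 (24 min), Flint→Machine M2 (43 min), Delta→Machine M1 (28 min), Onyx→Machine M6 (113 min) — total 24+43+28+113 = 208 min.
Next-best assignment: Harbor→Machine M4, Flint→Machine M6, Delta→Machine M1, Onyx→Machine M2 = 242 min.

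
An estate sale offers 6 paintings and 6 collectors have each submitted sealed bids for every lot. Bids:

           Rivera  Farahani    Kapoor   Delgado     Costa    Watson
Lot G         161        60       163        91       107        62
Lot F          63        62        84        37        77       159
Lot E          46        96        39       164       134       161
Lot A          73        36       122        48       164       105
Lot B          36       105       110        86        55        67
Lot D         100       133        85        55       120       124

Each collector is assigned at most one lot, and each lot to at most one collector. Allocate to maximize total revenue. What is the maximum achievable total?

Max total: $891

Optimal: Rivera→Lot G ($161), Farahani→Lot D ($133), Kapoor→Lot B ($110), Delgado→Lot E ($164), Costa→Lot A ($164), Watson→Lot F ($159) — total 161+133+110+164+164+159 = $891.
Column-greedy (each lot in turn goes to its best remaining collector) gives $855, worse by 36.
Next-best assignment: Rivera→Lot D, Farahani→Lot B, Kapoor→Lot G, Delgado→Lot E, Costa→Lot A, Watson→Lot F = $855.
Swapping Kapoor↔Costa (Kapoor→Lot A $122, Costa→Lot B $55) loses 97.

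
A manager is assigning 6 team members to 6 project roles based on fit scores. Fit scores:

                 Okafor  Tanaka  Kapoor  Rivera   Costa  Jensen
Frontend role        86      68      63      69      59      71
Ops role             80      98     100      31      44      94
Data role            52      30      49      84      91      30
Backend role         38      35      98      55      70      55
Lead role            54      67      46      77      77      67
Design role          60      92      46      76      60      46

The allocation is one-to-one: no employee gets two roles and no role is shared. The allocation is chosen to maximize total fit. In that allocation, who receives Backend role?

Kapoor receives Backend role.

Optimal: Okafor→Frontend role (86 pts), Tanaka→Design role (92 pts), Kapoor→Backend role (98 pts), Rivera→Lead role (77 pts), Costa→Data role (91 pts), Jensen→Ops role (94 pts) — total 86+92+98+77+91+94 = 538 pts.
Row-greedy (each employee in turn takes its best remaining role) gives 489 pts, worse by 49.
Kapoor's own top role is Ops role (100 pts), but forcing Kapoor→Ops role and reassigning the rest optimally gives only 501 pts — worse by 37.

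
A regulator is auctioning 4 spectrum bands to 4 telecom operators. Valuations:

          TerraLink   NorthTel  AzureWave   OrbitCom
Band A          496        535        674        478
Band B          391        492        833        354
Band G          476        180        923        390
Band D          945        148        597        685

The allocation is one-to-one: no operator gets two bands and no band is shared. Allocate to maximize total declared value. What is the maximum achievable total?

Max total: $2838M

Optimal: TerraLink→Band D ($945M), NorthTel→Band B ($492M), AzureWave→Band G ($923M), OrbitCom→Band A ($478M) — total 945+492+923+478 = $2838M.
Row-greedy (each operator in turn takes its best remaining band) gives $2757M, worse by 81.
Swapping OrbitCom↔NorthTel (OrbitCom→Band B $354M, NorthTel→Band A $535M) loses 81.
Checked against all permutations: $2838M is optimal.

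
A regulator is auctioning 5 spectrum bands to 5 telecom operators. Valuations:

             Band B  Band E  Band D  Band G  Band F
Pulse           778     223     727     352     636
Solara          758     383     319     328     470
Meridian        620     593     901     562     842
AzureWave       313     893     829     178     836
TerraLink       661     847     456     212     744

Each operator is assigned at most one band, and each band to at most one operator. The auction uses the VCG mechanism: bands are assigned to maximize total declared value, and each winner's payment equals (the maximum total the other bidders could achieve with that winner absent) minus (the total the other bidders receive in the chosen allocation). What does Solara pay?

Efficient allocation: Pulse→Band D ($727M), Solara→Band B ($758M), Meridian→Band G ($562M), AzureWave→Band F ($836M), TerraLink→Band E ($847M); total welfare W = $3730M.
Solara receives Band B at value $758M, so the others get W − 758 = $2972M.
Without Solara: best allocation of the remaining 4 bidders over all 5 bands is Pulse→Band B ($778M), Meridian→Band D ($901M), AzureWave→Band F ($836M), TerraLink→Band E ($847M), total $3362M.
VCG payment = (others' best without Solara) − (others' welfare with Solara) = 3362 − 2972 = $390M.

Solara pays $390M.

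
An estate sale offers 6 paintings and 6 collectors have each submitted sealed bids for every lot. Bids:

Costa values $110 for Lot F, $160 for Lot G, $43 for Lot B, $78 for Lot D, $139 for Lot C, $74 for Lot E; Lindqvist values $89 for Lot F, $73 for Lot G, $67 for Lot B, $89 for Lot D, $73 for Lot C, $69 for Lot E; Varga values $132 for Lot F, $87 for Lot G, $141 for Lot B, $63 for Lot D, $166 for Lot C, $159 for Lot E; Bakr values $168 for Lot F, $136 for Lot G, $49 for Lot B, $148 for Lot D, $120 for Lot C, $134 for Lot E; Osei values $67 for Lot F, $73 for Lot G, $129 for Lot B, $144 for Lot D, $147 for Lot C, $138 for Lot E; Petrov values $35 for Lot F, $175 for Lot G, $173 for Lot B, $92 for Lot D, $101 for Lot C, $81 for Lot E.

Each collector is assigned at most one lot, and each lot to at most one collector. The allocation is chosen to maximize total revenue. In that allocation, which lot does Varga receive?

Varga receives Lot E.

Optimal: Costa→Lot G ($160), Lindqvist→Lot D ($89), Varga→Lot E ($159), Bakr→Lot F ($168), Osei→Lot C ($147), Petrov→Lot B ($173) — total 160+89+159+168+147+173 = $896.
Row-greedy (each collector in turn takes its best remaining lot) gives $874, worse by 22.
Next-best assignment: Costa→Lot G, Lindqvist→Lot D, Varga→Lot C, Bakr→Lot F, Osei→Lot E, Petrov→Lot B = $894.
No other one-to-one assignment exceeds $896.
Varga's own top lot is Lot C ($166), but forcing Varga→Lot C and reassigning the rest optimally gives only $894 — worse by 2.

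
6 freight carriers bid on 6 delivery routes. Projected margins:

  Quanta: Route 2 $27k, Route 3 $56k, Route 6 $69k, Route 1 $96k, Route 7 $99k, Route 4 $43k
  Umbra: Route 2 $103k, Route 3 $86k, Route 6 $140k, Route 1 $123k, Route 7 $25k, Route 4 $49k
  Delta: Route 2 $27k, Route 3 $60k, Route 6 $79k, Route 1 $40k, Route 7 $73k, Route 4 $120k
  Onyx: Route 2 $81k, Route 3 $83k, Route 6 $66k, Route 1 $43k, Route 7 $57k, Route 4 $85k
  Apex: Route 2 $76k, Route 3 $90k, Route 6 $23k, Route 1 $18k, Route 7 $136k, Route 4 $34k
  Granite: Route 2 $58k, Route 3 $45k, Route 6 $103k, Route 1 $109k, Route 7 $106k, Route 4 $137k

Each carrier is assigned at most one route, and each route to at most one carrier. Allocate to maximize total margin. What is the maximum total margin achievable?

Max total: $650k

Treat this as an assignment problem: match each carrier to one route.
Optimal: Quanta→Route 1 ($96k), Umbra→Route 6 ($140k), Delta→Route 3 ($60k), Onyx→Route 2 ($81k), Apex→Route 7 ($136k), Granite→Route 4 ($137k) — total 96+140+60+81+136+137 = $650k.
Column-greedy (each route in turn goes to its best remaining carrier) gives $550k, worse by 100.
Swapping Quanta↔Umbra (Quanta→Route 6 $69k, Umbra→Route 1 $123k) loses 44.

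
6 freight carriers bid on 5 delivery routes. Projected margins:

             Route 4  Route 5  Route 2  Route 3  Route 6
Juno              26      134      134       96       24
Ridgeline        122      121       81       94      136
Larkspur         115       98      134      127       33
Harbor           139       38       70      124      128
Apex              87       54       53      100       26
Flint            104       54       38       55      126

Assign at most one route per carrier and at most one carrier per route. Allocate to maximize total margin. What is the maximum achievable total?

Maximum total: $647k

Optimal: Harbor→Route 4 ($139k), Ridgeline→Route 5 ($121k), Juno→Route 2 ($134k), Larkspur→Route 3 ($127k), Flint→Route 6 ($126k) — total 139+121+134+127+126 = $647k.
Column-greedy (each route in turn goes to its best remaining carrier) gives $643k, worse by 4.
Next-best assignment: Harbor→Route 4, Juno→Route 5, Larkspur→Route 2, Apex→Route 3, Ridgeline→Route 6 = $643k.
No other one-to-one assignment exceeds $647k.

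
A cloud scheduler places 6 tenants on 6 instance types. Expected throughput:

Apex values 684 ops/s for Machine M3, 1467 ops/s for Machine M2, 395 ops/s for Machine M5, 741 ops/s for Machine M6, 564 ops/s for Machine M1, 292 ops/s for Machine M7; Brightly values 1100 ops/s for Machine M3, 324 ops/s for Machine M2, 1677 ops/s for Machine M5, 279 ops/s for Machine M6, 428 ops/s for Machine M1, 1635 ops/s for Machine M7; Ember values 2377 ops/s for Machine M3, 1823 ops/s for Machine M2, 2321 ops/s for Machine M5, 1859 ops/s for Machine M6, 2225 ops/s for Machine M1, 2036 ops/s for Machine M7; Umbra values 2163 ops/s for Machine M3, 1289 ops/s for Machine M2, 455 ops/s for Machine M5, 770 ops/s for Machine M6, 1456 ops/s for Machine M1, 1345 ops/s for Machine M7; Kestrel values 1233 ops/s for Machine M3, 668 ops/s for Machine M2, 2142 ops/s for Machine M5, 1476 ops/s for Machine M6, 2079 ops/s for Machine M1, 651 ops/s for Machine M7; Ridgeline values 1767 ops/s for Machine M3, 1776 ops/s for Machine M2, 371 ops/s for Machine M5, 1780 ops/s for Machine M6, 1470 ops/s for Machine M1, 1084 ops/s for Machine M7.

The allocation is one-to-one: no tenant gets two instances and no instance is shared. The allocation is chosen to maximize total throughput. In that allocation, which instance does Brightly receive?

Optimal: Apex→Machine M2 (1467 ops/s), Brightly→Machine M7 (1635 ops/s), Ember→Machine M5 (2321 ops/s), Umbra→Machine M3 (2163 ops/s), Kestrel→Machine M1 (2079 ops/s), Ridgeline→Machine M6 (1780 ops/s) — total 1467+1635+2321+2163+2079+1780 = 11445 ops/s.
Max-entry greedy (repeatedly take the single best remaining cell) gives 10857 ops/s, worse by 588.
Next-best assignment: Apex→Machine M2, Brightly→Machine M7, Ember→Machine M1, Umbra→Machine M3, Kestrel→Machine M5, Ridgeline→Machine M6 = 11412 ops/s.
Swapping Brightly↔Ridgeline (Brightly→Machine M6 279 ops/s, Ridgeline→Machine M7 1084 ops/s) loses 2052.
Brightly's own top instance is Machine M5 (1677 ops/s), but forcing Brightly→Machine M5 and reassigning the rest optimally gives only 11202 ops/s — worse by 243.

Brightly receives Machine M7.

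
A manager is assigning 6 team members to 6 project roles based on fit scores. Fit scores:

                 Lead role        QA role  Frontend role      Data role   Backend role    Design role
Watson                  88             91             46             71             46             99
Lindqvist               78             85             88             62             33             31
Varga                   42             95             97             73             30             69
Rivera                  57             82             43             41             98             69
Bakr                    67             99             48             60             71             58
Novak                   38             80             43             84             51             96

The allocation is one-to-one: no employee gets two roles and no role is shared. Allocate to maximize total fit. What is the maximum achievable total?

This is the linear assignment problem.
Optimal: Watson→Design role (99 pts), Lindqvist→Lead role (78 pts), Varga→Frontend role (97 pts), Rivera→Backend role (98 pts), Bakr→QA role (99 pts), Novak→Data role (84 pts) — total 99+78+97+98+99+84 = 555 pts.
Row-greedy (each employee in turn takes its best remaining role) gives 531 pts, worse by 24.
Swapping Rivera↔Novak (Rivera→Data role 41 pts, Novak→Backend role 51 pts) loses 90.
Checked against all permutations: 555 pts is optimal.

Max total: 555 pts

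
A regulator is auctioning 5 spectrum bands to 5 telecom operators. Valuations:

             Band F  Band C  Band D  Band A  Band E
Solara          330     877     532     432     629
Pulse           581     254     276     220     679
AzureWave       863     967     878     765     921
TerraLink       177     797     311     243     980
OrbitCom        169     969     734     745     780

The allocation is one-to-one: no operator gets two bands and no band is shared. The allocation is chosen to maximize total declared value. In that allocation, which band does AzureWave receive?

Optimal: Solara→Band C ($877M), Pulse→Band F ($581M), AzureWave→Band D ($878M), TerraLink→Band E ($980M), OrbitCom→Band A ($745M) — total 877+581+878+980+745 = $4061M.
Row-greedy (each operator in turn takes its best remaining band) gives $2846M, worse by 1215.
Every other assignment is strictly worse.
AzureWave's own top band is Band C ($967M), but forcing AzureWave→Band C and reassigning the rest optimally gives only $3805M — worse by 256.

AzureWave receives Band D.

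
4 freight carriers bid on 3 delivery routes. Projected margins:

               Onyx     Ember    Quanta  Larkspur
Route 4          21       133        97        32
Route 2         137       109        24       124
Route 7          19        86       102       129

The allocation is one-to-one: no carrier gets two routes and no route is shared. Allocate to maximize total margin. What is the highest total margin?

This is a one-to-one assignment (maximum-weight bipartite matching).
Optimal: Ember→Route 4 ($133k), Onyx→Route 2 ($137k), Larkspur→Route 7 ($129k) — total 133+137+129 = $399k.
Row-greedy (each carrier in turn takes its best remaining route) gives $372k, worse by 27.

Max total: $399k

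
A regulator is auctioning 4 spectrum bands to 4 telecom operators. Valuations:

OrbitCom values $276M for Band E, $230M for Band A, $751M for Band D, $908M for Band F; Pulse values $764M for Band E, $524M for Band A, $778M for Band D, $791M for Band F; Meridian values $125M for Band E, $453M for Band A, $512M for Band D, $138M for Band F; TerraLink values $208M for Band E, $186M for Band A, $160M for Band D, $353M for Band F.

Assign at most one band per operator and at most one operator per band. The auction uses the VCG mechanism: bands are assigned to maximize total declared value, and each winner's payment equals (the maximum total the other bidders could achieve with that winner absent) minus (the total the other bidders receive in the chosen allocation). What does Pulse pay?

Pulse pays $22M.

Efficient allocation: OrbitCom→Band F ($908M), Pulse→Band E ($764M), Meridian→Band D ($512M), TerraLink→Band A ($186M); total welfare W = $2370M.
Pulse receives Band E at value $764M, so the others get W − 764 = $1606M.
Without Pulse: best allocation of the remaining 3 bidders over all 4 bands is OrbitCom→Band F ($908M), Meridian→Band D ($512M), TerraLink→Band E ($208M), total $1628M.
VCG payment = (others' best without Pulse) − (others' welfare with Pulse) = 1628 − 1606 = $22M.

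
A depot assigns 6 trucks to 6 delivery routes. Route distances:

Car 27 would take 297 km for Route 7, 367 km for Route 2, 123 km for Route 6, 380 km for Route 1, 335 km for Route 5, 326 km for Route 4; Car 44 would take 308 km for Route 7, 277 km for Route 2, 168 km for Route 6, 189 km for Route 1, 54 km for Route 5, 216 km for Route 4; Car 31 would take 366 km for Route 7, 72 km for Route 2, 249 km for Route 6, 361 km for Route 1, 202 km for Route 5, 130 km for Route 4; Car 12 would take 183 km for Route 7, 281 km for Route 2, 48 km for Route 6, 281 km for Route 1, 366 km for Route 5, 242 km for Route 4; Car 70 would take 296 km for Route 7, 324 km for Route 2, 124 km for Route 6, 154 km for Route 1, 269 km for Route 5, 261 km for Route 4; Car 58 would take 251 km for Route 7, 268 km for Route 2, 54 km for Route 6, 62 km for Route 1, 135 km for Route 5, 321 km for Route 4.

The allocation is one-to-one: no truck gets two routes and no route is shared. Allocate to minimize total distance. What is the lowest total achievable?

Minimum total: 755 km

Treat this as an assignment problem: match each truck to one route.
Optimal: Car 27→Route 6 (123 km), Car 44→Route 5 (54 km), Car 31→Route 2 (72 km), Car 12→Route 7 (183 km), Car 70→Route 4 (261 km), Car 58→Route 1 (62 km) — total 123+54+72+183+261+62 = 755 km.
Min-entry greedy (repeatedly take the single cheapest remaining cell) gives 794 km, worse by 39.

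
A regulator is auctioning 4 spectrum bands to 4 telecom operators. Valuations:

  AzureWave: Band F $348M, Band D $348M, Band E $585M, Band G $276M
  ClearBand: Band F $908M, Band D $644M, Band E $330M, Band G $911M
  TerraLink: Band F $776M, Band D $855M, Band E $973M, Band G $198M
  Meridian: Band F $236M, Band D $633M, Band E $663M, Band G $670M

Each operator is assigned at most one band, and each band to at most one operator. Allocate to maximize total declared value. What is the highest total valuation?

This is a one-to-one assignment (maximum-weight bipartite matching).
Optimal: AzureWave→Band E ($585M), ClearBand→Band F ($908M), TerraLink→Band D ($855M), Meridian→Band G ($670M) — total 585+908+855+670 = $3018M.
Max-entry greedy (repeatedly take the single best remaining cell) gives $2865M, worse by 153.

Maximum total: $3018M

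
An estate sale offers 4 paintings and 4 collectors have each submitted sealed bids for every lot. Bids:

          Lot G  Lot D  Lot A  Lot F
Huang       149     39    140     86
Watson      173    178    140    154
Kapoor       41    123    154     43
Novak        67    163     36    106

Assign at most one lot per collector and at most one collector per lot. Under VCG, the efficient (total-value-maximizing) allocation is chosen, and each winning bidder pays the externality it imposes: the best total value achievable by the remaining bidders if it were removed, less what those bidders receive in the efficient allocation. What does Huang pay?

Huang pays $19.

Efficient allocation: Huang→Lot G ($149), Watson→Lot F ($154), Kapoor→Lot A ($154), Novak→Lot D ($163); total welfare W = $620.
Huang receives Lot G at value $149, so the others get W − 149 = $471.
Without Huang: best allocation of the remaining 3 bidders over all 4 lots is Watson→Lot G ($173), Kapoor→Lot A ($154), Novak→Lot D ($163), total $490.
VCG payment = (others' best without Huang) − (others' welfare with Huang) = 490 − 471 = $19.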